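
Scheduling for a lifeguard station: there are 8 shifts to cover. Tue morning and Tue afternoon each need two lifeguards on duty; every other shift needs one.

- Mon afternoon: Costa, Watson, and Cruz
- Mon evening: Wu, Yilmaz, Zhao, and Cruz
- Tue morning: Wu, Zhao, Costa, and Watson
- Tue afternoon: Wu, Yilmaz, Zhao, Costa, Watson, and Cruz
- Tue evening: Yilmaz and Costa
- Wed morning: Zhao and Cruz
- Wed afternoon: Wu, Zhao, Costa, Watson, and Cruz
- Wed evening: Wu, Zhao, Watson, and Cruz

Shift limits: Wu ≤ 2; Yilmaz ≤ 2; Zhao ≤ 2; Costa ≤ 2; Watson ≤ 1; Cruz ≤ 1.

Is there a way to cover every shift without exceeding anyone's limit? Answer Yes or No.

One valid schedule: Mon afternoon→Costa, Mon evening→Wu, Tue morning→Costa+Watson, Tue afternoon→Yilmaz+Cruz, Tue evening→Yilmaz, Wed morning→Zhao, Wed afternoon→Zhao, Wed evening→Wu.
Loads: Wu 2/2, Yilmaz 2/2, Zhao 2/2, Costa 2/2, Watson 1/1, Cruz 1/1 — all within limits.

Yes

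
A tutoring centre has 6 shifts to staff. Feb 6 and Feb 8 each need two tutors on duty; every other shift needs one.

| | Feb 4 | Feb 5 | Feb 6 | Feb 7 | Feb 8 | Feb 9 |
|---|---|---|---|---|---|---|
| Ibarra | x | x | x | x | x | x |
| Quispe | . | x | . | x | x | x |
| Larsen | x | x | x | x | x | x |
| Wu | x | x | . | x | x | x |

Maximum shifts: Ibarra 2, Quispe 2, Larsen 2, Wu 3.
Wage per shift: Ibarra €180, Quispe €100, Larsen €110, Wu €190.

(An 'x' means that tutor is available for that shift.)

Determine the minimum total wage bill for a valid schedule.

Feb 6 can only be covered by Ibarra and Larsen, so that assignment is forced.
Picking the cheapest available tutor for each shift independently would cost €910, but that ignores the shift limits.
An optimal schedule: Feb 4→Ibarra, Feb 5→Quispe, Feb 6→Ibarra+Larsen, Feb 7→Quispe, Feb 8→Larsen+Wu, Feb 9→Wu.
Total: 180 + 100 + 180 + 110 + 100 + 110 + 190 + 190 = €1160.

€1160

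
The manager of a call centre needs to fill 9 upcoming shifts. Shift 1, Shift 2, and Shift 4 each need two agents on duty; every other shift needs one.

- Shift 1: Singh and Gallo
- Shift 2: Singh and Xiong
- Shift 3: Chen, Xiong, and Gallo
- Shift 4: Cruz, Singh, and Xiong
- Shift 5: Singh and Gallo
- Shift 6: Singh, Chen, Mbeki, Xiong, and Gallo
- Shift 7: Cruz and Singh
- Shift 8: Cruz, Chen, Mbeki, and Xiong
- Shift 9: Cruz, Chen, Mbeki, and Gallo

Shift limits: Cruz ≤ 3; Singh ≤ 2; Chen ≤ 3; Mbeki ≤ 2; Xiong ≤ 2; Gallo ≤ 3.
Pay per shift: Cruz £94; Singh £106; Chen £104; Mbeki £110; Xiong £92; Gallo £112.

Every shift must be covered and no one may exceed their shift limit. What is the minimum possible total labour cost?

Shift 1 can only be covered by Singh and Gallo, so that assignment is forced.
Shift 2 can only be covered by Singh and Xiong, so that assignment is forced.
Picking the cheapest available agent for each shift independently would cost £1172, but that ignores the shift limits.
An optimal schedule: Shift 1→Singh+Gallo, Shift 2→Singh+Xiong, Shift 3→Chen, Shift 4→Cruz+Xiong, Shift 5→Gallo, Shift 6→Chen, Shift 7→Cruz, Shift 8→Cruz, Shift 9→Chen.
Total: 106 + 112 + 106 + 92 + 104 + 94 + 92 + 112 + 104 + 94 + 94 + 104 = £1214.

£1214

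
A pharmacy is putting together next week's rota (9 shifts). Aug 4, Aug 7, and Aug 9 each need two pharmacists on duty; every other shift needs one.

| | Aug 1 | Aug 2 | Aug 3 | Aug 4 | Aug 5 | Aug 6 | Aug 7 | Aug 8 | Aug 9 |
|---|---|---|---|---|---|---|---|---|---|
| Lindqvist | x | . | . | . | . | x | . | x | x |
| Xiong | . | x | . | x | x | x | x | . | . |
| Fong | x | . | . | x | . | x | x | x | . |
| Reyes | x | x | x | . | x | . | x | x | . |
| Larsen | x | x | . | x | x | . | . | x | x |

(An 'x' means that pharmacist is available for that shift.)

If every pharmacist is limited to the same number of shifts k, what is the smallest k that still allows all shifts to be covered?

3

With 5 pharmacists and 12 worker-slots to fill, someone must work at least ⌈12/5⌉ = 3 shifts, so k ≥ 3.
k = 3 works: Aug 1→Lindqvist, Aug 2→Xiong, Aug 3→Reyes, Aug 4→Xiong+Fong, Aug 5→Xiong, Aug 6→Lindqvist, Aug 7→Fong+Reyes, Aug 8→Fong, Aug 9→Lindqvist+Larsen.
Loads: Lindqvist 3, Xiong 3, Fong 3, Reyes 2, Larsen 1 — all ≤ 3.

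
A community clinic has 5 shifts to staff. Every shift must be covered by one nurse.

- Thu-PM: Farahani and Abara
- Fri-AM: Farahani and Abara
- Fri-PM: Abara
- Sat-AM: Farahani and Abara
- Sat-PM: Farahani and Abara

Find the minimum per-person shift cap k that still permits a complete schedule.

With 2 nurses and 5 worker-slots to fill, someone must work at least ⌈5/2⌉ = 3 shifts, so k ≥ 3.
k = 3 works: Thu-PM→Farahani, Fri-AM→Farahani, Fri-PM→Abara, Sat-AM→Farahani, Sat-PM→Abara.
Loads: Farahani 3, Abara 2 — all ≤ 3.

3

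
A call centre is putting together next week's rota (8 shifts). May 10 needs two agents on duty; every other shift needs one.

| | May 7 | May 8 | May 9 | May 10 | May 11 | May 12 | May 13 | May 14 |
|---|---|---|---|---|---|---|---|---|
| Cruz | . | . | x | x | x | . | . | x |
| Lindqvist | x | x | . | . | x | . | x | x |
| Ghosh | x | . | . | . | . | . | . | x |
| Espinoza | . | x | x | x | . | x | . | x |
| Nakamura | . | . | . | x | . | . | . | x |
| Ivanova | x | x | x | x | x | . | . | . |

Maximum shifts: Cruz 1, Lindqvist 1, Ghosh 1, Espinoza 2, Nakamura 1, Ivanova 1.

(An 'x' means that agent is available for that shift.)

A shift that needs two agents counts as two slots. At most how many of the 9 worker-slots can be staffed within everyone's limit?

Total capacity across all agents is 1+1+1+2+1+1 = 7, and 9 slots are needed, so at most 7 can be filled.
An assignment achieving 7: May 7→Ghosh, May 8→Espinoza, May 9→Cruz, May 10→Nakamura, May 11→Ivanova, May 12→Espinoza, May 13→Lindqvist.
Loads: Cruz 1/1, Lindqvist 1/1, Ghosh 1/1, Espinoza 2/2, Nakamura 1/1, Ivanova 1/1.

7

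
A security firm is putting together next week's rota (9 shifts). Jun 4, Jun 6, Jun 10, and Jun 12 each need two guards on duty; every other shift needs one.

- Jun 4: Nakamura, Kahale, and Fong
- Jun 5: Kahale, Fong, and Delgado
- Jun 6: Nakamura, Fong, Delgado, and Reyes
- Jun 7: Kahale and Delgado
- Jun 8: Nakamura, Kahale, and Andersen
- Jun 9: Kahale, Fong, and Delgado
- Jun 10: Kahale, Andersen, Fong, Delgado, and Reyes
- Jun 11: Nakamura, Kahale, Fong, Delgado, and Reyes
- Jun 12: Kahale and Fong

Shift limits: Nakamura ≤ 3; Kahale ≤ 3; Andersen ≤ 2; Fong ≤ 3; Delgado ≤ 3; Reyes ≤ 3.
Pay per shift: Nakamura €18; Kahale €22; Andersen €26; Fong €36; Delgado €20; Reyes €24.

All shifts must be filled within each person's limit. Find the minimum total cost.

Jun 12 can only be covered by Kahale and Fong, so that assignment is forced.
Picking the cheapest available guard for each shift independently would cost €274, but that ignores the shift limits.
An optimal schedule: Jun 4→Nakamura+Kahale, Jun 5→Delgado, Jun 6→Nakamura+Reyes, Jun 7→Delgado, Jun 8→Nakamura, Jun 9→Delgado, Jun 10→Kahale+Reyes, Jun 11→Reyes, Jun 12→Kahale+Fong.
Total: 18 + 22 + 20 + 18 + 24 + 20 + 18 + 20 + 22 + 24 + 24 + 22 + 36 = €288.

€288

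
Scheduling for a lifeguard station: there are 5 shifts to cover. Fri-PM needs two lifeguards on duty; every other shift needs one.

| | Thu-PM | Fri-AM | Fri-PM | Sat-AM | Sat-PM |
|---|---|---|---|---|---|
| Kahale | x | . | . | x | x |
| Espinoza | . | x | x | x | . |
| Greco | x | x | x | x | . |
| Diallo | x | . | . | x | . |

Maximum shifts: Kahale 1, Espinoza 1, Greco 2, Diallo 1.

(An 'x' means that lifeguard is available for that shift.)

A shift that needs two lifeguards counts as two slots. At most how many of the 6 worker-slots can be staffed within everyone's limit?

5

Total capacity across all lifeguards is 1+1+2+1 = 5, and 6 slots are needed, so at most 5 can be filled.
An assignment achieving 5: Thu-PM→Greco, Fri-AM→Espinoza, Fri-PM→Greco, Sat-AM→Diallo, Sat-PM→Kahale.
Loads: Kahale 1/1, Espinoza 1/1, Greco 2/2, Diallo 1/1.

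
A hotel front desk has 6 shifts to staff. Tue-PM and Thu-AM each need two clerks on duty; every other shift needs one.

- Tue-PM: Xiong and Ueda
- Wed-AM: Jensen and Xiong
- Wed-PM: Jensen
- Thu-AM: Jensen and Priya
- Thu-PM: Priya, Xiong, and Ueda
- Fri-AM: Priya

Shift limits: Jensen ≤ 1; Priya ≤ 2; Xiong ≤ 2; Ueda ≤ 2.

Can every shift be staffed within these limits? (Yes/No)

Shifts {Wed-PM, Thu-AM} need 3 worker-slots in total, but the clerks available for any of those shifts (Jensen and Priya) can supply at most 2 among them. So no valid schedule exists.

No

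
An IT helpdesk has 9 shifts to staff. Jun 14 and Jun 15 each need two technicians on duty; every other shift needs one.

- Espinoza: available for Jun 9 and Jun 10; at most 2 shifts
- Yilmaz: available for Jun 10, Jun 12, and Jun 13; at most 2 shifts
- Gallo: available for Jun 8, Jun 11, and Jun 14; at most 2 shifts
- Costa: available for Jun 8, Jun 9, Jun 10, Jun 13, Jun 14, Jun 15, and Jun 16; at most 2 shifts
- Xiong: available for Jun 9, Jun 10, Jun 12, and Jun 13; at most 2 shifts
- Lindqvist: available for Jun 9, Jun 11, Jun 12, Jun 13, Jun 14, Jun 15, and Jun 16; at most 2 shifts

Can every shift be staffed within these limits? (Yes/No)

Total capacity is 12 and 11 slots are needed, so capacity alone doesn't rule it out.
Shifts {Jun 8, Jun 11, Jun 14, Jun 15, Jun 16} need 7 worker-slots in total, but the technicians available for any of those shifts (Gallo, Costa, and Lindqvist) can supply at most 6 among them. So no valid schedule exists.

No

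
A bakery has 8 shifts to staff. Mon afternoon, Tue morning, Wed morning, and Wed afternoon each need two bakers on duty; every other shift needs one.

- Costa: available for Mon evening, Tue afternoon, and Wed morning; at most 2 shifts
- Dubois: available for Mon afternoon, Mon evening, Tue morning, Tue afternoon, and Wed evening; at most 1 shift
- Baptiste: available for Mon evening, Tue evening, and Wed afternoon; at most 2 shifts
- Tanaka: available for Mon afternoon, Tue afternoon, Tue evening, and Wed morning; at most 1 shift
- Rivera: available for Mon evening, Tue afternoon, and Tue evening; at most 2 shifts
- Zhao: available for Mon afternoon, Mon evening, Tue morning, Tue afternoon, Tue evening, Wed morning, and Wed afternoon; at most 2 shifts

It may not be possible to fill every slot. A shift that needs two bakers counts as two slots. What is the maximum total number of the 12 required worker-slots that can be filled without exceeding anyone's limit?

Total capacity across all bakers is 2+1+2+1+2+2 = 10, and 12 slots are needed, so at most 10 can be filled.
Shifts {Tue morning, Wed evening} need 3 slots but only Dubois and Zhao are available for them, supplying at most 2 — so at least 1 slot must go unfilled.
An assignment achieving 9: Mon afternoon→Tanaka, Mon evening→Costa, Tue morning→Zhao, Tue afternoon→Rivera, Tue evening→Baptiste, Wed morning→Costa, Wed afternoon→Baptiste+Zhao, Wed evening→Dubois.
Loads: Costa 2/2, Dubois 1/1, Baptiste 2/2, Tanaka 1/1, Rivera 1/2, Zhao 2/2.

9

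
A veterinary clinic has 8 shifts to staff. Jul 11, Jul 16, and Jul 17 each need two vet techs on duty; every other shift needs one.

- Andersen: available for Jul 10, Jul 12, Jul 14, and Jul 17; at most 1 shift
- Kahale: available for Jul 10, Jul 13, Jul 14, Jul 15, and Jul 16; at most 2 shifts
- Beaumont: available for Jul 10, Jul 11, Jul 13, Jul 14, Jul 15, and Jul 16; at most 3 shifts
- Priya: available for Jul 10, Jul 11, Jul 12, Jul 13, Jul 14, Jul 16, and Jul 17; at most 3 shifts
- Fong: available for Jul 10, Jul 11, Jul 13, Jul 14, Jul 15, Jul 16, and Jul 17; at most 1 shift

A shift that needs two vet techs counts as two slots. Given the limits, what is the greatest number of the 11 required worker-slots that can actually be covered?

10

Total capacity across all vet techs is 1+2+3+3+1 = 10, and 11 slots are needed, so at most 10 can be filled.
An assignment achieving 10: Jul 10→Beaumont, Jul 11→Beaumont+Priya, Jul 12→Andersen, Jul 13→Kahale, Jul 15→Kahale, Jul 16→Beaumont+Priya, Jul 17→Priya+Fong.
Loads: Andersen 1/1, Kahale 2/2, Beaumont 3/3, Priya 3/3, Fong 1/1.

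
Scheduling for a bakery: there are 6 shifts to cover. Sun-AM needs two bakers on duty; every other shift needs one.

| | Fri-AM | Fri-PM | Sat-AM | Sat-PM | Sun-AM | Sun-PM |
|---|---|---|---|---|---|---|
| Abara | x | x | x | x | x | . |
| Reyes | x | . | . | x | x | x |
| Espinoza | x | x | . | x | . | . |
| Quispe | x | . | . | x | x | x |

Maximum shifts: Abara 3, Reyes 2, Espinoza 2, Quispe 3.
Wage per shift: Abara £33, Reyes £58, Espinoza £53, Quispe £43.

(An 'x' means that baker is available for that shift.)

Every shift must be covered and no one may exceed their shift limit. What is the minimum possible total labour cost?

Sat-AM can only be covered by Abara, so that assignment is forced.
Picking the cheapest available baker for each shift independently would cost £251, but that ignores the shift limits.
An optimal schedule: Fri-AM→Quispe, Fri-PM→Abara, Sat-AM→Abara, Sat-PM→Espinoza, Sun-AM→Abara+Quispe, Sun-PM→Quispe.
Total: 43 + 33 + 33 + 53 + 33 + 43 + 43 = £281.

£281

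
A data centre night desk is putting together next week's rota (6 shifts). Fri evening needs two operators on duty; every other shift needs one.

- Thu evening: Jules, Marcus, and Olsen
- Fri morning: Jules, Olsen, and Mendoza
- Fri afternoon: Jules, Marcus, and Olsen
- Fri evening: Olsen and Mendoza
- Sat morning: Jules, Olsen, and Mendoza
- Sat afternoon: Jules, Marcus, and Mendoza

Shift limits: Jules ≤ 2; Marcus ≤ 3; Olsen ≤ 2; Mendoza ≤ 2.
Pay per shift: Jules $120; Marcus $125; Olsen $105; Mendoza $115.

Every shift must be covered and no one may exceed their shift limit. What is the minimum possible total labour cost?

$805

Fri evening can only be covered by Olsen and Mendoza, so that assignment is forced.
Picking the cheapest available operator for each shift independently would cost $755, but that ignores the shift limits.
An optimal schedule: Thu evening→Olsen, Fri morning→Mendoza, Fri afternoon→Jules, Fri evening→Olsen+Mendoza, Sat morning→Jules, Sat afternoon→Marcus.
Total: 105 + 115 + 120 + 105 + 115 + 120 + 125 = $805.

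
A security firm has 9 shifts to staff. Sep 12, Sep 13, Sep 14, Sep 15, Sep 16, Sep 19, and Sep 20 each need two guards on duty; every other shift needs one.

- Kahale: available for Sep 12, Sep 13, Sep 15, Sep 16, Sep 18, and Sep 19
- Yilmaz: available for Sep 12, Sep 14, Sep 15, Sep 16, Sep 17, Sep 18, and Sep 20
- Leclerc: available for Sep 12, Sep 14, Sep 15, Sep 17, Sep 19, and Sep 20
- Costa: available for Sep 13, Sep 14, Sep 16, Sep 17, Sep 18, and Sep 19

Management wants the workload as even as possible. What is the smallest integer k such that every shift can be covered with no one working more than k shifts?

With 4 guards and 16 worker-slots to fill, someone must work at least ⌈16/4⌉ = 4 shifts, so k ≥ 4.
k = 4 works: Sep 12→Kahale+Yilmaz, Sep 13→Kahale+Costa, Sep 14→Yilmaz+Leclerc, Sep 15→Kahale+Yilmaz, Sep 16→Kahale+Costa, Sep 17→Leclerc, Sep 18→Costa, Sep 19→Leclerc+Costa, Sep 20→Yilmaz+Leclerc.
Loads: Kahale 4, Yilmaz 4, Leclerc 4, Costa 4 — all ≤ 4.

4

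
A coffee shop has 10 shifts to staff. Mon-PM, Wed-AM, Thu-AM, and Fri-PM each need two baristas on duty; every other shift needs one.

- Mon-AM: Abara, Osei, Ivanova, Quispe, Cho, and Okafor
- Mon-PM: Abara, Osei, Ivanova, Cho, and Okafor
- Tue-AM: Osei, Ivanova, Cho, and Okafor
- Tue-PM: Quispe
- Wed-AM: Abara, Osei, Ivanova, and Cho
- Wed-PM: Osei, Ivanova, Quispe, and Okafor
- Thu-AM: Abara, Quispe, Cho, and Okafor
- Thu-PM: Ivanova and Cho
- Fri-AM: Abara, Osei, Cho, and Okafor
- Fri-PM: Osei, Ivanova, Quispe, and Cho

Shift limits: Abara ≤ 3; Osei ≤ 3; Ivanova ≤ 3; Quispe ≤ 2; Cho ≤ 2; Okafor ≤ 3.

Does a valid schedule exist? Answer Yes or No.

Yes

Tue-PM can only be covered by Quispe, so that assignment is forced.
One valid schedule: Mon-AM→Abara, Mon-PM→Ivanova+Okafor, Tue-AM→Osei, Tue-PM→Quispe, Wed-AM→Abara+Osei, Wed-PM→Osei, Thu-AM→Quispe+Cho, Thu-PM→Ivanova, Fri-AM→Abara, Fri-PM→Ivanova+Cho.
Loads: Abara 3/3, Osei 3/3, Ivanova 3/3, Quispe 2/2, Cho 2/2, Okafor 1/3 — all within limits.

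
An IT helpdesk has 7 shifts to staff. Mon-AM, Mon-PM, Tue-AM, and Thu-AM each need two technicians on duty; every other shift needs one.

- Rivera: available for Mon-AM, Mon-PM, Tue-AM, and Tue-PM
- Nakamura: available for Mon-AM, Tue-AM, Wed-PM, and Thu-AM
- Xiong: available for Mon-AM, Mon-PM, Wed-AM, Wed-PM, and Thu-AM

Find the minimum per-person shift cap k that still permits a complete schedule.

With 3 technicians and 11 worker-slots to fill, someone must work at least ⌈11/3⌉ = 4 shifts, so k ≥ 4.
k = 4 works: Mon-AM→Rivera+Nakamura, Mon-PM→Rivera+Xiong, Tue-AM→Rivera+Nakamura, Tue-PM→Rivera, Wed-AM→Xiong, Wed-PM→Nakamura, Thu-AM→Nakamura+Xiong.
Loads: Rivera 4, Nakamura 4, Xiong 3 — all ≤ 4.

4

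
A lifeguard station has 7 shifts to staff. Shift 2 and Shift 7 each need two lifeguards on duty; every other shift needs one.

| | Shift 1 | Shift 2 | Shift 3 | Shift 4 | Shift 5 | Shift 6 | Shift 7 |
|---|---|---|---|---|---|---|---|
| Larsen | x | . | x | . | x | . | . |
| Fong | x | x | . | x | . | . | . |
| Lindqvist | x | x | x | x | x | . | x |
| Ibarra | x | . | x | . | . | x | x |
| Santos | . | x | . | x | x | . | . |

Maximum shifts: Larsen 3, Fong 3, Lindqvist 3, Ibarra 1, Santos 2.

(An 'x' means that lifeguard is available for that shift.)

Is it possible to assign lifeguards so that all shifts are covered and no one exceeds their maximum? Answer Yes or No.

Total capacity is 12 and 9 slots are needed, so capacity alone doesn't rule it out.
Shifts {Shift 6, Shift 7} need 3 worker-slots in total, but the lifeguards available for any of those shifts (Lindqvist and Ibarra) can supply at most 2 among them. So no valid schedule exists.

No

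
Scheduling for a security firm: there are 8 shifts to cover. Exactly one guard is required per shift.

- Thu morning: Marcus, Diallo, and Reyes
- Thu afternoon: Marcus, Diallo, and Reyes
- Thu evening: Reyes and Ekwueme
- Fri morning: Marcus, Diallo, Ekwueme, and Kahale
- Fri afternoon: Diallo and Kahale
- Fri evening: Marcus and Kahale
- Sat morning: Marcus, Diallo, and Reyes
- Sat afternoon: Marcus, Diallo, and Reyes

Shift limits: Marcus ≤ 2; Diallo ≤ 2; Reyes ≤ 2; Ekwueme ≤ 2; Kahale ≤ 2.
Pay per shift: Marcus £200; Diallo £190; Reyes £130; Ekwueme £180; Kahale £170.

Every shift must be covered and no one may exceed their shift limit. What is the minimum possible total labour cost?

£1340

Picking the cheapest available guard for each shift independently would cost £1160, but that ignores the shift limits.
An optimal schedule: Thu morning→Reyes, Thu afternoon→Reyes, Thu evening→Ekwueme, Fri morning→Ekwueme, Fri afternoon→Kahale, Fri evening→Kahale, Sat morning→Diallo, Sat afternoon→Diallo.
Total: 130 + 130 + 180 + 180 + 170 + 170 + 190 + 190 = £1340.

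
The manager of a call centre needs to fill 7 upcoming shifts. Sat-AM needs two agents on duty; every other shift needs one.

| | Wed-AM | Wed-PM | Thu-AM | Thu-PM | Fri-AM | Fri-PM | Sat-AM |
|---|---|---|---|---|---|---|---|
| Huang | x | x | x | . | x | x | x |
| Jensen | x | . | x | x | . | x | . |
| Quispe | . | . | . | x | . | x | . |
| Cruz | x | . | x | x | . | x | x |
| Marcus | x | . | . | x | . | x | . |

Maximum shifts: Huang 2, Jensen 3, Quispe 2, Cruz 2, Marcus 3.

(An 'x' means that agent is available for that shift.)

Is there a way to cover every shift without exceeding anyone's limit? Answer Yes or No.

Total capacity is 12 and 8 slots are needed, so capacity alone doesn't rule it out.
Shifts {Wed-PM, Fri-AM, Sat-AM} need 4 worker-slots in total, but the agents available for any of those shifts (Huang and Cruz) can supply at most 3 among them. So no valid schedule exists.

No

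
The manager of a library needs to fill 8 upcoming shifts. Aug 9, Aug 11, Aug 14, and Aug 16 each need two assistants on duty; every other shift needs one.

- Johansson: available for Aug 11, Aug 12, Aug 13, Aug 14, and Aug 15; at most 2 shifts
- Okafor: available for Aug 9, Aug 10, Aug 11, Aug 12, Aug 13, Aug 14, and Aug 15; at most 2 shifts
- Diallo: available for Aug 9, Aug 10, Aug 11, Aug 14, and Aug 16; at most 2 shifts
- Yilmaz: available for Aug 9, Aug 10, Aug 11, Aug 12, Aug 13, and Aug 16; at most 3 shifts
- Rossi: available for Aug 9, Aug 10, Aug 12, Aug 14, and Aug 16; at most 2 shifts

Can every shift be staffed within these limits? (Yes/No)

Total capacity is 2+2+2+3+2 = 11 but 12 worker-slots are needed — infeasible.

No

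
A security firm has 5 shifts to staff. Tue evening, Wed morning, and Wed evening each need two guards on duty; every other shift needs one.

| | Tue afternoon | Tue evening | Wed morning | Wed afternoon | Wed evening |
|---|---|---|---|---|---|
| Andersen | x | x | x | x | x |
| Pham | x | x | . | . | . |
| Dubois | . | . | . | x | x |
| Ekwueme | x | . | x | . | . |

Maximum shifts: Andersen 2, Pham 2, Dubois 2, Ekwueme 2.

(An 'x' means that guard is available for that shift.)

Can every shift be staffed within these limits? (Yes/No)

Total capacity is 8 and 8 slots are needed, so capacity alone doesn't rule it out.
Shifts {Tue evening, Wed morning, Wed evening} need 6 worker-slots in total, but the guards available for any of those shifts (Andersen, Pham, Dubois, and Ekwueme) can supply at most 5 among them. So no valid schedule exists.

No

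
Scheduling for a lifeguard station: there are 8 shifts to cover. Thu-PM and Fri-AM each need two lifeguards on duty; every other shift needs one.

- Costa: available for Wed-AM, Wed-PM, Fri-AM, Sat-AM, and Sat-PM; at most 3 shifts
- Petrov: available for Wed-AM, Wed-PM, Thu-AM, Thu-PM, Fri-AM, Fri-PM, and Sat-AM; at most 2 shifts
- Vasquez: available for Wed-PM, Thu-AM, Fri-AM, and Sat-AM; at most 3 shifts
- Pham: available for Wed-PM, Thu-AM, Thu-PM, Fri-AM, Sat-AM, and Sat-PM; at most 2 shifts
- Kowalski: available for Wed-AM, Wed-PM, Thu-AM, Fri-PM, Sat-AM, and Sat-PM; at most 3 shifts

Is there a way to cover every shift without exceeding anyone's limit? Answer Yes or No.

Thu-PM can only be covered by Petrov and Pham, so that assignment is forced.
One valid schedule: Wed-AM→Costa, Wed-PM→Costa, Thu-AM→Vasquez, Thu-PM→Petrov+Pham, Fri-AM→Vasquez+Pham, Fri-PM→Petrov, Sat-AM→Vasquez, Sat-PM→Costa.
Loads: Costa 3/3, Petrov 2/2, Vasquez 3/3, Pham 2/2, Kowalski 0/3 — all within limits.

Yes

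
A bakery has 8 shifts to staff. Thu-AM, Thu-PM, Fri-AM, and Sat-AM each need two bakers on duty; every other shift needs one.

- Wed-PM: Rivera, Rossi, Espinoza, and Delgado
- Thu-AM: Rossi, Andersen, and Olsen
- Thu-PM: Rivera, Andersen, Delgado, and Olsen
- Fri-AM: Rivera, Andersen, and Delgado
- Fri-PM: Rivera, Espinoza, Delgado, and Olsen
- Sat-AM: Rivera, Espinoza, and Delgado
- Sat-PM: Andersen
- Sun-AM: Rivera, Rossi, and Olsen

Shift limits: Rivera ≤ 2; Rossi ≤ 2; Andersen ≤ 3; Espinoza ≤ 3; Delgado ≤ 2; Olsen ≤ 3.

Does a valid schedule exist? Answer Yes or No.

Sat-PM can only be covered by Andersen, so that assignment is forced.
One valid schedule: Wed-PM→Espinoza, Thu-AM→Rossi+Andersen, Thu-PM→Delgado+Olsen, Fri-AM→Rivera+Andersen, Fri-PM→Espinoza, Sat-AM→Rivera+Espinoza, Sat-PM→Andersen, Sun-AM→Rossi.
Loads: Rivera 2/2, Rossi 2/2, Andersen 3/3, Espinoza 3/3, Delgado 1/2, Olsen 1/3 — all within limits.

Yes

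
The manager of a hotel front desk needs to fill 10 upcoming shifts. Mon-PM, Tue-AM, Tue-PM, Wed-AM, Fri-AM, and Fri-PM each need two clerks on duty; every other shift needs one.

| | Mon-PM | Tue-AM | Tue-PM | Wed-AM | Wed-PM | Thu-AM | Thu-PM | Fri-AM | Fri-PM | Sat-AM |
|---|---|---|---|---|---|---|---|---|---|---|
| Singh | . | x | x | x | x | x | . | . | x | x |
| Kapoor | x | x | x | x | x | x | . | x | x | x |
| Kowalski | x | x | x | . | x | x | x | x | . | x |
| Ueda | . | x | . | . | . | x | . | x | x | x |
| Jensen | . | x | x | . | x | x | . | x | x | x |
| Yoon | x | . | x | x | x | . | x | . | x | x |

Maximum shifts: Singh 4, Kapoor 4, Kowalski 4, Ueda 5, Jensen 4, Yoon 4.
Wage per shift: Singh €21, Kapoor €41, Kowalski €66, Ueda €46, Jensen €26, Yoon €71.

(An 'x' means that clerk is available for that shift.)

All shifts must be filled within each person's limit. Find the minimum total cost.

€576

Picking the cheapest available clerk for each shift independently would cost €506, but that ignores the shift limits.
An optimal schedule: Mon-PM→Kapoor+Kowalski, Tue-AM→Jensen+Ueda, Tue-PM→Jensen+Kapoor, Wed-AM→Singh+Kapoor, Wed-PM→Singh, Thu-AM→Singh, Thu-PM→Kowalski, Fri-AM→Jensen+Kapoor, Fri-PM→Jensen+Ueda, Sat-AM→Singh.
Total: 41 + 66 + 26 + 46 + 26 + 41 + 21 + 41 + 21 + 21 + 66 + 26 + 41 + 26 + 46 + 21 = €576.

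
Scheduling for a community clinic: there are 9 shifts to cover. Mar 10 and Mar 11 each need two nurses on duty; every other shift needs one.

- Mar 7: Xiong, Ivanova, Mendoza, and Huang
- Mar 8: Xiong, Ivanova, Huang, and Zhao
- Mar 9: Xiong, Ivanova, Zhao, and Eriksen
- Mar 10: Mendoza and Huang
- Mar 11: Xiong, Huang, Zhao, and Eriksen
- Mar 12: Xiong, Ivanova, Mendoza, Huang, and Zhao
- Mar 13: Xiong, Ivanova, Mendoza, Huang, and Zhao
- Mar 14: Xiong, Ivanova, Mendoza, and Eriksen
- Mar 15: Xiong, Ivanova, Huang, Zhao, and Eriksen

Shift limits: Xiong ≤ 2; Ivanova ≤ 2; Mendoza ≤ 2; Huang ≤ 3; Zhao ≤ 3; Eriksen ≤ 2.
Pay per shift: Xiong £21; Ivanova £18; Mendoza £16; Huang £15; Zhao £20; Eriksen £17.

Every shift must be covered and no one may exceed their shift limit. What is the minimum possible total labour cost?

Mar 10 can only be covered by Mendoza and Huang, so that assignment is forced.
Picking the cheapest available nurse for each shift independently would cost £171, but that ignores the shift limits.
An optimal schedule: Mar 7→Huang, Mar 8→Huang, Mar 9→Eriksen, Mar 10→Huang+Mendoza, Mar 11→Eriksen+Zhao, Mar 12→Ivanova, Mar 13→Ivanova, Mar 14→Mendoza, Mar 15→Zhao.
Total: 15 + 15 + 17 + 15 + 16 + 17 + 20 + 18 + 18 + 16 + 20 = £187.

£187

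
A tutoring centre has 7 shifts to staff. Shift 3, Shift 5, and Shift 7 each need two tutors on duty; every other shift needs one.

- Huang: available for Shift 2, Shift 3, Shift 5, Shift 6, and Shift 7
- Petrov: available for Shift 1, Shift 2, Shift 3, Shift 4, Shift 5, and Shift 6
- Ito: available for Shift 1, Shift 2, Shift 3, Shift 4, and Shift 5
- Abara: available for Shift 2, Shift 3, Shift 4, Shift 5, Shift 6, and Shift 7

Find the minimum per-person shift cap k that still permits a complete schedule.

3

With 4 tutors and 10 worker-slots to fill, someone must work at least ⌈10/4⌉ = 3 shifts, so k ≥ 3.
k = 3 works: Shift 1→Petrov, Shift 2→Huang, Shift 3→Petrov+Ito, Shift 4→Petrov, Shift 5→Ito+Abara, Shift 6→Huang, Shift 7→Huang+Abara.
Loads: Huang 3, Petrov 3, Ito 2, Abara 2 — all ≤ 3.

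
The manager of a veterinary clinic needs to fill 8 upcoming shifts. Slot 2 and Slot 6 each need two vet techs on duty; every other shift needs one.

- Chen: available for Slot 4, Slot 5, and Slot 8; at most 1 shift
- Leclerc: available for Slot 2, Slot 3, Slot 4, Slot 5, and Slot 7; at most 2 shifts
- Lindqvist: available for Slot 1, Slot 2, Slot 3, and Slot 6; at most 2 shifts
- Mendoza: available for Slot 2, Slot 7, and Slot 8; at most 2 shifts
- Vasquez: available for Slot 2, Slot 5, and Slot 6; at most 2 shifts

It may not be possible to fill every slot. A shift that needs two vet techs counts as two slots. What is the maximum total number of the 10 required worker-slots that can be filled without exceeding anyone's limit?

Total capacity across all vet techs is 1+2+2+2+2 = 9, and 10 slots are needed, so at most 9 can be filled.
An assignment achieving 9: Slot 1→Lindqvist, Slot 2→Mendoza, Slot 3→Leclerc, Slot 4→Chen, Slot 5→Vasquez, Slot 6→Lindqvist+Vasquez, Slot 7→Leclerc, Slot 8→Mendoza.
Loads: Chen 1/1, Leclerc 2/2, Lindqvist 2/2, Mendoza 2/2, Vasquez 2/2.

9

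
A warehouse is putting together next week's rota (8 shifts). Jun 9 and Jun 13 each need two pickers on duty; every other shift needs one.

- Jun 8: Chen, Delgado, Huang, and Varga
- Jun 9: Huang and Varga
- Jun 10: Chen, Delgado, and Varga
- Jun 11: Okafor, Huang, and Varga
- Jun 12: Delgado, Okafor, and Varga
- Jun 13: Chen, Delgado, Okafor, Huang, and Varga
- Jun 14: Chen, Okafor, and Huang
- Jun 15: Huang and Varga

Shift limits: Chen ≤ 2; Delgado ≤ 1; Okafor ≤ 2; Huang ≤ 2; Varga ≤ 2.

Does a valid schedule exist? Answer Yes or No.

Total capacity is 2+1+2+2+2 = 9 but 10 worker-slots are needed — infeasible.

No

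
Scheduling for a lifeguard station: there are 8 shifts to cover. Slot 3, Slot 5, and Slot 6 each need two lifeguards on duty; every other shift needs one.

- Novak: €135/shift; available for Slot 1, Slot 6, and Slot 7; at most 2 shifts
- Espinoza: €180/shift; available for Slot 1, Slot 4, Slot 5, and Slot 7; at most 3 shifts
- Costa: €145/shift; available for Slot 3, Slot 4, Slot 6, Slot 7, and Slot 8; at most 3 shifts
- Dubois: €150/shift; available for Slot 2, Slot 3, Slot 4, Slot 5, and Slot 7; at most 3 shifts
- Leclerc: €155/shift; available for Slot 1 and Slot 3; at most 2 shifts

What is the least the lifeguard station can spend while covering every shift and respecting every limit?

€1645

Slot 2 can only be covered by Dubois, so that assignment is forced.
Slot 5 can only be covered by Espinoza and Dubois, so that assignment is forced.
Slot 6 can only be covered by Novak and Costa, so that assignment is forced.
Picking the cheapest available lifeguard for each shift independently would cost €1615, but that ignores the shift limits.
An optimal schedule: Slot 1→Leclerc, Slot 2→Dubois, Slot 3→Costa+Leclerc, Slot 4→Dubois, Slot 5→Dubois+Espinoza, Slot 6→Novak+Costa, Slot 7→Novak, Slot 8→Costa.
Total: 155 + 150 + 145 + 155 + 150 + 150 + 180 + 135 + 145 + 135 + 145 = €1645.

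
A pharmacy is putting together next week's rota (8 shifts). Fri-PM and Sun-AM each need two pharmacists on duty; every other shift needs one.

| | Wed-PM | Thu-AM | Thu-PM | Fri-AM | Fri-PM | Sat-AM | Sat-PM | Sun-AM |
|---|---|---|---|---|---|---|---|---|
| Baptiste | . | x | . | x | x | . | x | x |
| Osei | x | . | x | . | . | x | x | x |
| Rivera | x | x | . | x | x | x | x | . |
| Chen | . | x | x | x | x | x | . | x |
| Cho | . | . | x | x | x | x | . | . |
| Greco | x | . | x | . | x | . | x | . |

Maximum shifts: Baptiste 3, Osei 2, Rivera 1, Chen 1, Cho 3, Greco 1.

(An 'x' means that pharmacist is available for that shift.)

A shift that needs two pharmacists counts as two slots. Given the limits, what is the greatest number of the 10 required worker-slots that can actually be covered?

Total capacity across all pharmacists is 3+2+1+1+3+1 = 11, and 10 slots are needed, so at most 10 can be filled.
An assignment achieving 10: Wed-PM→Osei, Thu-AM→Baptiste, Thu-PM→Chen, Fri-AM→Baptiste, Fri-PM→Cho+Greco, Sat-AM→Cho, Sat-PM→Rivera, Sun-AM→Baptiste+Osei.
Loads: Baptiste 3/3, Osei 2/2, Rivera 1/1, Chen 1/1, Cho 2/3, Greco 1/1.

10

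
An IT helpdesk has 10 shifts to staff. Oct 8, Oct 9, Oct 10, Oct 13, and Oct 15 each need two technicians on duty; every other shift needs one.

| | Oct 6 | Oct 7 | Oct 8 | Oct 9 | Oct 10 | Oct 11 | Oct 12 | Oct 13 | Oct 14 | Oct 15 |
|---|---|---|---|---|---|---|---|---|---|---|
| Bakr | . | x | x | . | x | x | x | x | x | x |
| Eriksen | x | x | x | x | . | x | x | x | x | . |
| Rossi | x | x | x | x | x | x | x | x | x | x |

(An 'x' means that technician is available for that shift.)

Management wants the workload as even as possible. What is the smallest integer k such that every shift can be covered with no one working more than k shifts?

With 3 technicians and 15 worker-slots to fill, someone must work at least ⌈15/3⌉ = 5 shifts, so k ≥ 5.
k = 5 works: Oct 6→Eriksen, Oct 7→Bakr, Oct 8→Bakr+Eriksen, Oct 9→Eriksen+Rossi, Oct 10→Bakr+Rossi, Oct 11→Bakr, Oct 12→Eriksen, Oct 13→Eriksen+Rossi, Oct 14→Rossi, Oct 15→Bakr+Rossi.
Loads: Bakr 5, Eriksen 5, Rossi 5 — all ≤ 5.

5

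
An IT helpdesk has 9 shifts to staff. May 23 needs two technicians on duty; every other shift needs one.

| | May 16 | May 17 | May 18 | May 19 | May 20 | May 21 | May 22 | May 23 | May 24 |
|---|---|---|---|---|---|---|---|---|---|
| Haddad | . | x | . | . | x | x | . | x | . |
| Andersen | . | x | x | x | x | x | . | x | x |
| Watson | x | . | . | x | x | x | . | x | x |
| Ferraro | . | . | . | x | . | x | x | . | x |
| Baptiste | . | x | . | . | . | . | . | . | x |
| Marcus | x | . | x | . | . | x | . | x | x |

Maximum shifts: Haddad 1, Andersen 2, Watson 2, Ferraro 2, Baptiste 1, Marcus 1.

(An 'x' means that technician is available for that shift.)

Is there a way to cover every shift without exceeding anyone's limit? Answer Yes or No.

Total capacity is 1+2+2+2+1+1 = 9 but 10 worker-slots are needed — infeasible.

No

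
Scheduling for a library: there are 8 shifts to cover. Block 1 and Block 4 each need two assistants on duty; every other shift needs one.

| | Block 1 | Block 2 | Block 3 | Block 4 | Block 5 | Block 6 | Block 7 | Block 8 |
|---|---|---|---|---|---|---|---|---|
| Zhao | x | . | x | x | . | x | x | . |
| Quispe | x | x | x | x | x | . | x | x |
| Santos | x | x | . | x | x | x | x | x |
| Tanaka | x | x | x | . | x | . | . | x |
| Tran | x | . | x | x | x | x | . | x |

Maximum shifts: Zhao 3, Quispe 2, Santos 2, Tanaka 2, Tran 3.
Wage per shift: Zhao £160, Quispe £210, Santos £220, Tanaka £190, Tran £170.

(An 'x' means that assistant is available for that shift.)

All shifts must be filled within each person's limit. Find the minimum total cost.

£1790

Picking the cheapest available assistant for each shift independently would cost £1670, but that ignores the shift limits.
An optimal schedule: Block 1→Tanaka+Quispe, Block 2→Tanaka, Block 3→Zhao, Block 4→Tran+Quispe, Block 5→Tran, Block 6→Zhao, Block 7→Zhao, Block 8→Tran.
Total: 190 + 210 + 190 + 160 + 170 + 210 + 170 + 160 + 160 + 170 = £1790.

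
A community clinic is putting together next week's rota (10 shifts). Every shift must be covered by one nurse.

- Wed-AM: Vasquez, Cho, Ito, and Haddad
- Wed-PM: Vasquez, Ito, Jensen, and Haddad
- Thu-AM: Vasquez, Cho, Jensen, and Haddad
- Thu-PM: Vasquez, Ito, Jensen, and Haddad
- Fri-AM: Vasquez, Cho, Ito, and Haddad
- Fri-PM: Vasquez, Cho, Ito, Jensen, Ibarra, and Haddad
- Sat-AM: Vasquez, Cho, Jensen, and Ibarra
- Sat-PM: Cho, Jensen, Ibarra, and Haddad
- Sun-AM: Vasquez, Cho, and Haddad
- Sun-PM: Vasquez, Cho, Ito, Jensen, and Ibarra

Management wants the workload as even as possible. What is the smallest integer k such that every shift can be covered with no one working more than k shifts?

With 6 nurses and 10 worker-slots to fill, someone must work at least ⌈10/6⌉ = 2 shifts, so k ≥ 2.
k = 2 works: Wed-AM→Vasquez, Wed-PM→Ito, Thu-AM→Cho, Thu-PM→Ito, Fri-AM→Cho, Fri-PM→Ibarra, Sat-AM→Jensen, Sat-PM→Jensen, Sun-AM→Vasquez, Sun-PM→Ibarra.
Loads: Vasquez 2, Cho 2, Ito 2, Jensen 2, Ibarra 2, Haddad 0 — all ≤ 2.

2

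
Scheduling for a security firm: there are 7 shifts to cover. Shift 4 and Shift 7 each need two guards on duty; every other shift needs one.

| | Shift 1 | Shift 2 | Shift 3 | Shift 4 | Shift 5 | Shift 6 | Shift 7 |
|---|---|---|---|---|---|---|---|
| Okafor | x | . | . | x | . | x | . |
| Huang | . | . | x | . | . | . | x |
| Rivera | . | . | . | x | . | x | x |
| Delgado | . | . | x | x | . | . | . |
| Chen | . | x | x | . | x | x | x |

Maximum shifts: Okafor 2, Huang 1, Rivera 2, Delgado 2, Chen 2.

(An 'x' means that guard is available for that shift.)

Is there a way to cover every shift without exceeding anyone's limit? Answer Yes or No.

Shift 1 can only be covered by Okafor, so that assignment is forced.
Shift 2 can only be covered by Chen, so that assignment is forced.
Shift 5 can only be covered by Chen, so that assignment is forced.
One valid schedule: Shift 1→Okafor, Shift 2→Chen, Shift 3→Delgado, Shift 4→Okafor+Delgado, Shift 5→Chen, Shift 6→Rivera, Shift 7→Huang+Rivera.
Loads: Okafor 2/2, Huang 1/1, Rivera 2/2, Delgado 2/2, Chen 2/2 — all within limits.

Yes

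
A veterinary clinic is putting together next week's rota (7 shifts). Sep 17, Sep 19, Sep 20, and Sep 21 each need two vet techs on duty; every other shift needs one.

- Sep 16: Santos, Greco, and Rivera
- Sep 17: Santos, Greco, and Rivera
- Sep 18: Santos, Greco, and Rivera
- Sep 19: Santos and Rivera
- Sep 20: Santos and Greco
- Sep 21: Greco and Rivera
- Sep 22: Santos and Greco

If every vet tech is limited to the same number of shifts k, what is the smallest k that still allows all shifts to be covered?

With 3 vet techs and 11 worker-slots to fill, someone must work at least ⌈11/3⌉ = 4 shifts, so k ≥ 4.
k = 4 works: Sep 16→Santos, Sep 17→Greco+Rivera, Sep 18→Greco, Sep 19→Santos+Rivera, Sep 20→Santos+Greco, Sep 21→Greco+Rivera, Sep 22→Santos.
Loads: Santos 4, Greco 4, Rivera 3 — all ≤ 4.

4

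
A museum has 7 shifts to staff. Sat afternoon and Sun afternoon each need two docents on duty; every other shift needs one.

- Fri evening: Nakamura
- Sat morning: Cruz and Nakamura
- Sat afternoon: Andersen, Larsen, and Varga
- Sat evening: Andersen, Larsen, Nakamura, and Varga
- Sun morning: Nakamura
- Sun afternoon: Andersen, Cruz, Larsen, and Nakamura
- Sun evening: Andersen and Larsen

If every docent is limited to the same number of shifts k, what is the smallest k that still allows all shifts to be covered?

2

With 5 docents and 9 worker-slots to fill, someone must work at least ⌈9/5⌉ = 2 shifts, so k ≥ 2.
k = 2 works: Fri evening→Nakamura, Sat morning→Cruz, Sat afternoon→Andersen+Larsen, Sat evening→Varga, Sun morning→Nakamura, Sun afternoon→Cruz+Larsen, Sun evening→Andersen.
Loads: Andersen 2, Cruz 2, Larsen 2, Nakamura 2, Varga 1 — all ≤ 2.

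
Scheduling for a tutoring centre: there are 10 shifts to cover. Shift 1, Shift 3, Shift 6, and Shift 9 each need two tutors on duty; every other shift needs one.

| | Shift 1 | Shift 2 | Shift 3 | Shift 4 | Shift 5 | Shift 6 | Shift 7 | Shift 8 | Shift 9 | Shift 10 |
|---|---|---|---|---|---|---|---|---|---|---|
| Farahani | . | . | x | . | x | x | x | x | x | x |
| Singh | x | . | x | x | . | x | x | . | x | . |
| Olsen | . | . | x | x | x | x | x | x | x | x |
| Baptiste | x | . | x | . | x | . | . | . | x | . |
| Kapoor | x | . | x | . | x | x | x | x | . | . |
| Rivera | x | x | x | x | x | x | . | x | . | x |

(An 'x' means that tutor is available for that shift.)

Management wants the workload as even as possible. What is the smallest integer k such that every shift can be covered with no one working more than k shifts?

3

With 6 tutors and 14 worker-slots to fill, someone must work at least ⌈14/6⌉ = 3 shifts, so k ≥ 3.
k = 3 works: Shift 1→Singh+Baptiste, Shift 2→Rivera, Shift 3→Baptiste+Kapoor, Shift 4→Singh, Shift 5→Olsen, Shift 6→Olsen+Kapoor, Shift 7→Farahani, Shift 8→Farahani, Shift 9→Singh+Olsen, Shift 10→Farahani.
Loads: Farahani 3, Singh 3, Olsen 3, Baptiste 2, Kapoor 2, Rivera 1 — all ≤ 3.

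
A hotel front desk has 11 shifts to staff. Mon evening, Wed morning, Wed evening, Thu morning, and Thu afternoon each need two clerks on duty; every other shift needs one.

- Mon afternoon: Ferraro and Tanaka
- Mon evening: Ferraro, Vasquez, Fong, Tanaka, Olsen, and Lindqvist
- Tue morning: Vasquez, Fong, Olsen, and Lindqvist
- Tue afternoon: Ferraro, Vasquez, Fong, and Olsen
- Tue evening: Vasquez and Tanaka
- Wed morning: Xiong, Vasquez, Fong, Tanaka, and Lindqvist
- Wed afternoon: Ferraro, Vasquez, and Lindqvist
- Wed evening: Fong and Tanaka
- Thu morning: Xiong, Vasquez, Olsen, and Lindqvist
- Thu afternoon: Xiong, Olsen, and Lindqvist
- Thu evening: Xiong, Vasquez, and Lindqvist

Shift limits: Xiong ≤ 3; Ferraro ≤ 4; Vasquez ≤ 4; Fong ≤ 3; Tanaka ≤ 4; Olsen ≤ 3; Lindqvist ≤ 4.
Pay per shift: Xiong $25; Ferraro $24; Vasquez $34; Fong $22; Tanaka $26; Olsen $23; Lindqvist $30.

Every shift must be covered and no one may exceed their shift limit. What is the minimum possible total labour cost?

Wed evening can only be covered by Fong and Tanaka, so that assignment is forced.
Picking the cheapest available clerk for each shift independently would cost $379, but that ignores the shift limits.
An optimal schedule: Mon afternoon→Ferraro, Mon evening→Olsen+Ferraro, Tue morning→Fong, Tue afternoon→Ferraro, Tue evening→Tanaka, Wed morning→Fong+Tanaka, Wed afternoon→Ferraro, Wed evening→Fong+Tanaka, Thu morning→Olsen+Xiong, Thu afternoon→Olsen+Xiong, Thu evening→Xiong.
Total: 24 + 23 + 24 + 22 + 24 + 26 + 22 + 26 + 24 + 22 + 26 + 23 + 25 + 23 + 25 + 25 = $384.

$384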